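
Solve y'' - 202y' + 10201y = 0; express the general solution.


Characteristic equation: r² - 202r + 10201 = 0, i.e. (r - 101)² = 0.
Repeated root r = 101; include an x factor for the second linearly independent solution.
General solution: y = (C₁ + C₂x)e^(101x).


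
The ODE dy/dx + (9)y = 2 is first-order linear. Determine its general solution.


P(x) = 9, Q(x) = 2; integrating factor μ = e^(9x).
(μ y)' = 2e^(9x) ⇒ μ y = (2/9)e^(9x) + C.
Divide by μ: y = 2/9 + Ce^(-9x).


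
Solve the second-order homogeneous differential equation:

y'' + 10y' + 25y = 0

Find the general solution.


Characteristic equation: r² + 10r + 25 = 0, i.e. (r + 5)² = 0.
Repeated root r = -5; include an x factor for the second linearly independent solution.
General solution: y = (C₁ + C₂x)e^(-5x).


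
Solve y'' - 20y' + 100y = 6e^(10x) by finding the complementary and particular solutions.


Characteristic polynomial (r - 10)² = 0; repeated root r = 10.
y_h = (C₁ + C₂x)e^(10x). Forcing matches the repeated root (resonance), so try y_p = Ax² e^(10x).
Substitute and solve for A: 2A = 6, so A = 3.
General solution: y = (C₁ + C₂x + 3x²)e^(10x).


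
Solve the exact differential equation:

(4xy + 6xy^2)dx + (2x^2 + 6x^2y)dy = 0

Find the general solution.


Check exactness: ∂M/∂y = 4x + 12xy and ∂N/∂x = 4x + 12xy; equal, so the equation is exact.
Integrate M with respect to x (treating y as constant): ∫M dx = 2x^2y + 3x^2y^2 + h(y).
Differentiate w.r.t. y and set equal to N: all terms match, so h'(y) = 0 and h is a constant absorbed into C.
General solution: 2x^2y + 3x^2y^2 = C.


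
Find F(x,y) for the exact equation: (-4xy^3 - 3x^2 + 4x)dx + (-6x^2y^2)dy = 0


Check exactness: ∂M/∂y = -12xy^2 and ∂N/∂x = -12xy^2; equal, so the equation is exact.
Integrate M with respect to x (treating y as constant): ∫M dx = -2x^2y^3 - x^3 + 2x^2 + h(y).
Differentiate w.r.t. y and set equal to N: all terms match, so h'(y) = 0 and h is a constant absorbed into C.
General solution: -2x^2y^3 - x^3 + 2x^2 = C.


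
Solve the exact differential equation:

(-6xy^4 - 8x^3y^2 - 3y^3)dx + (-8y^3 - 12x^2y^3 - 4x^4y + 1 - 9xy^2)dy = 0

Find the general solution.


Check exactness: ∂M/∂y = -24xy^3 - 16x^3y - 9y^2 and ∂N/∂x = -24xy^3 - 16x^3y - 9y^2; equal, so the equation is exact.
Integrate M with respect to x (treating y as constant): ∫M dx = -3x^2y^4 - 2x^4y^2 - 3xy^3 + h(y).
Differentiate w.r.t. y and set equal to N: the x-dependent terms already match, leaving h'(y) = -8y^3 + 1. Integrate: h(y) = -2y^4 + y.
So F(x,y) = -2y^4 - 3x^2y^4 - 2x^4y^2 + y - 3xy^3.
General solution: -2y^4 - 3x^2y^4 - 2x^4y^2 + y - 3xy^3 = C.


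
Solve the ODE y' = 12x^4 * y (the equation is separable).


Separate variables: dy/y = 12x^4 dx.
Integrate: ln|y| = (12/5)x^5 + C₀.
Exponentiate: y = Ce^((12/5)x^5).


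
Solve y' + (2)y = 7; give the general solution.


P(x) = 2, Q(x) = 7; integrating factor μ = e^(2x).
(μ y)' = 7e^(2x) ⇒ μ y = (7/2)e^(2x) + C.
Divide by μ: y = 7/2 + Ce^(-2x).


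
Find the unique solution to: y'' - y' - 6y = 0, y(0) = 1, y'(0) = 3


Characteristic roots of r² - r - 6 = 0 are -2, 3.
General solution y = c₁ e^(-2x) + c₂ e^(3x).
Apply y(0) = 1: c₁ + c₂ = 1. Apply y'(0) = 3: -2 c₁ + 3 c₂ = 3.
Solve: c₁ = 0, c₂ = 1.
Particular solution: y = 0e^(-2x) + e^(3x).


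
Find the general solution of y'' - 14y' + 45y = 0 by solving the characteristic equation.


Characteristic equation: r² - 14r + 45 = 0.
Factor: (r - 9)(r - 5) = 0 ⇒ r = 9, 5 (distinct real).
General solution: y = C₁e^(9x) + C₂e^(5x).


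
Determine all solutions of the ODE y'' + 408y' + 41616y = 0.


Characteristic equation: r² + 408r + 41616 = 0, i.e. (r + 204)² = 0.
Repeated root r = -204; include an x factor for the second linearly independent solution.
General solution: y = (C₁ + C₂x)e^(-204x).


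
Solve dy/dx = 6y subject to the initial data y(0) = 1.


General solution of y' = 6y is y = Ce^(6x).
Apply y(0) = 1: C = 1.
Particular solution: y = e^(6x).


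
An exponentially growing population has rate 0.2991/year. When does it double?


Exponential growth: P(t) = P₀ e^(0.2991t). Set P(t)/P₀ = 2: e^(0.2991t) = 2.
Solve: t = ln(2)/0.2991 ≈ 2.32 years.


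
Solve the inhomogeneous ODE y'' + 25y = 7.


Homogeneous part: r² + 25 = 0 ⇒ r = ±5i, so y_h = C₁cos(5x) + C₂sin(5x).
Try constant y_p = A; plug in: 25A = 7 ⇒ A = 7/25.
General solution: y = C₁cos(5x) + C₂sin(5x) + 7/25.


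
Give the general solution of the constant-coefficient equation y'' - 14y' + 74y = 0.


Characteristic equation: r² - 14r + 74 = 0.
Discriminant is negative; roots r = 7 ± 5i (complex conjugate pair).
General solution uses e^(α x)(C₁ cos(β x) + C₂ sin(β x)): y = e^(7x)(C₁cos(5x) + C₂sin(5x)).


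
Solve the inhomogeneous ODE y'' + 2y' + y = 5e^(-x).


Characteristic polynomial (r + 1)² = 0; repeated root r = -1.
y_h = (C₁ + C₂x)e^(-x). Forcing matches the repeated root (resonance), so try y_p = Ax² e^(-x).
Substitute and solve for A: 2A = 5, so A = 5/2.
General solution: y = (C₁ + C₂x + (5/2)x²)e^(-x).


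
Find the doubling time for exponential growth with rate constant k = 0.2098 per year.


Exponential growth: P(t) = P₀ e^(0.2098t). Set P(t)/P₀ = 2: e^(0.2098t) = 2.
Solve: t = ln(2)/0.2098 ≈ 3.30 years.


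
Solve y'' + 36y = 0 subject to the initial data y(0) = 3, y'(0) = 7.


Characteristic roots of r² + 36 = 0 are ±6i, so y = C₁cos(6x) + C₂sin(6x).
Apply y(0) = 3: C₁ = 3. Differentiate and apply y'(0) = 7: 6·C₂ = 7, so C₂ = 7/6.
Particular solution: y = 3cos(6x) + (7/6)sin(6x).


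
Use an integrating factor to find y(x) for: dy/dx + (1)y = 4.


P(x) = 1, Q(x) = 4; integrating factor μ = e^(x).
(μ y)' = 4e^(x) ⇒ μ y = 4e^(x) + C.
Divide by μ: y = 4 + Ce^(-x).


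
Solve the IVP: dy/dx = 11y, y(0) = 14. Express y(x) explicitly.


General solution of y' = 11y is y = Ce^(11x).
Apply y(0) = 14: C = 14.
Particular solution: y = 14e^(11x).


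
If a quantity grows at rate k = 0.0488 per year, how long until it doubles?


Exponential growth: P(t) = P₀ e^(0.0488t). Set P(t)/P₀ = 2: e^(0.0488t) = 2.
Solve: t = ln(2)/0.0488 ≈ 14.20 years.


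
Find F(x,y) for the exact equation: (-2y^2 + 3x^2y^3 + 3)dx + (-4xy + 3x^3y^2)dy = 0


Check exactness: ∂M/∂y = -4y + 9x^2y^2 and ∂N/∂x = -4y + 9x^2y^2; equal, so the equation is exact.
Integrate M with respect to x (treating y as constant): ∫M dx = -2xy^2 + x^3y^3 + 3x + h(y).
Differentiate w.r.t. y and set equal to N: all terms match, so h'(y) = 0 and h is a constant absorbed into C.
General solution: -2xy^2 + x^3y^3 + 3x = C.


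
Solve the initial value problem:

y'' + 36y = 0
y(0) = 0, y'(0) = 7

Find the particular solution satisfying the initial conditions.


Characteristic roots of r² + 36 = 0 are ±6i, so y = C₁cos(6x) + C₂sin(6x).
Apply y(0) = 0: C₁ = 0. Differentiate and apply y'(0) = 7: 6·C₂ = 7, so C₂ = 7/6.
Particular solution: y = (7/6)sin(6x).


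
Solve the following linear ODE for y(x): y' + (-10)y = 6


P(x) = -10 ⇒ μ = e^(-10x).
(μ y)' = 6e^(-10x) ⇒ μ y = -(3/5)e^(-10x) + C.
Divide by μ: y = -3/5 + Ce^(10x).


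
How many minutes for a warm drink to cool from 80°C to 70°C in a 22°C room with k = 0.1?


From T(t) = T_a + (T₀ - T_a)e^(-kt), set T(t) = 70:
(70 - 22) / (80 - 22) = e^(-0.1t), so t = -ln(0.828)/0.1 ≈ 1.9 minutes.


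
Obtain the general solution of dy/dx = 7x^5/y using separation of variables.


Separate variables: y dy = 7x^5 dx.
Integrate both sides: y²/2 = (7/6)x^6 + C₀.
Multiply by 2: y² = (7/3)x^6 + C.


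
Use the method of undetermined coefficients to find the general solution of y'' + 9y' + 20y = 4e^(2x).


Characteristic roots of r² + 9r + 20 = 0 are -5, -4.
y_h = C₁e^(-5x) + C₂e^(-4x).
Forcing exponent 2 is not a characteristic root; try y_p = Ae^(2x).
Substitute: A·(4 + (9)·2 + (20)) = A·42 = 4, so A = 2/21.
General solution: y = C₁e^(-5x) + C₂e^(-4x) + (2/21)e^(2x).


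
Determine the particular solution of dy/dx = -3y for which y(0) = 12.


General solution of y' = -3y is y = Ce^(-3x).
Apply y(0) = 12: C = 12.
Particular solution: y = 12e^(-3x).


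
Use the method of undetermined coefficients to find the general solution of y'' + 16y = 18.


Homogeneous part: r² + 16 = 0 ⇒ r = ±4i, so y_h = C₁cos(4x) + C₂sin(4x).
Try constant y_p = A; plug in: 16A = 18 ⇒ A = 9/8.
General solution: y = C₁cos(4x) + C₂sin(4x) + 9/8.


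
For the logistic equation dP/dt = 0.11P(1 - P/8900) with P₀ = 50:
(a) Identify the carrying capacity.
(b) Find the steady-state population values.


Logistic ODE dP/dt = 0.11P(1 - P/8900) has equilibria where dP/dt = 0, i.e. P = 0 or P = 8900.
The coefficient (1 - P/K) = 0 when P = K, identifying K = 8900 as the carrying capacity.
(a) K = 8900; (b) equilibria P = 0 and P = 8900.


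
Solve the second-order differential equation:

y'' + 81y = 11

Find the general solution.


Homogeneous part: r² + 81 = 0 ⇒ r = ±9i, so y_h = C₁cos(9x) + C₂sin(9x).
Try constant y_p = A; plug in: 81A = 11 ⇒ A = 11/81.
General solution: y = C₁cos(9x) + C₂sin(9x) + 11/81.


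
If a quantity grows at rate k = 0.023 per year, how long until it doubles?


Exponential growth: P(t) = P₀ e^(0.023t). Set P(t)/P₀ = 2: e^(0.023t) = 2.
Solve: t = ln(2)/0.023 ≈ 30.14 years.


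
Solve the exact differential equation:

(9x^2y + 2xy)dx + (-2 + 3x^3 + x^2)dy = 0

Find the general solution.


Check exactness: ∂M/∂y = 9x^2 + 2x and ∂N/∂x = 9x^2 + 2x; equal, so the equation is exact.
Integrate M with respect to x (treating y as constant): ∫M dx = 3x^3y + x^2y + h(y).
Differentiate w.r.t. y and set equal to N: the x-dependent terms already match, leaving h'(y) = -2. Integrate: h(y) = -2y.
So F(x,y) = -2y + 3x^3y + x^2y.
General solution: -2y + 3x^3y + x^2y = C.


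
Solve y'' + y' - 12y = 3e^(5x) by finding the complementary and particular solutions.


Characteristic roots of r² + r - 12 = 0 are 3, -4.
y_h = C₁e^(3x) + C₂e^(-4x).
Forcing exponent 5 is not a characteristic root; try y_p = Ae^(5x).
Substitute: A·(25 + (1)·5 + (-12)) = A·18 = 3, so A = 1/6.
General solution: y = C₁e^(3x) + C₂e^(-4x) + (1/6)e^(5x).


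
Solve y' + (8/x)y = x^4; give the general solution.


P(x) = 8/x ⇒ μ = x^8.
(x^8 y)' = x^8·x^4 = x^12.
Integrate: x^8 y = x^13/(13) + C.
Solve for y: y = (1/13)x^5 + C/x^8.


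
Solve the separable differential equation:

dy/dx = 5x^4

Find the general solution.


Integrate both sides with respect to x: y = ∫ 5x^4 dx = x^5 + C.


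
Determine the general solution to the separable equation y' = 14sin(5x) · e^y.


Separate: e^(-y) dy = 14sin(5x) dx.
Integrate: -e^(-y) = -(14/5)cos(5x) + C₀.
Rearrange: e^(-y) = (14/5)cos(5x) + C.


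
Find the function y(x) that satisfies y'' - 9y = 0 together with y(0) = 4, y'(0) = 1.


Characteristic roots of r² - 9 = 0 are -3, 3.
General solution y = c₁ e^(-3x) + c₂ e^(3x).
Apply y(0) = 4: c₁ + c₂ = 4. Apply y'(0) = 1: -3 c₁ + 3 c₂ = 1.
Solve: c₁ = 11/6, c₂ = 13/6.
Particular solution: y = (11/6)e^(-3x) + (13/6)e^(3x).


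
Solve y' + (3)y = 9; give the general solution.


P(x) = 3, Q(x) = 9; integrating factor μ = e^(3x).
(μ y)' = 9e^(3x) ⇒ μ y = 3e^(3x) + C.
Divide by μ: y = 3 + Ce^(-3x).


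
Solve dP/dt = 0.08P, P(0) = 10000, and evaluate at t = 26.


The ODE dP/dt = 0.08P has solution P(t) = P(0)e^(0.08t).
Substitute P(0) = 10000 and t = 26: P(26) = 10000 e^(2.08) ≈ 80045.


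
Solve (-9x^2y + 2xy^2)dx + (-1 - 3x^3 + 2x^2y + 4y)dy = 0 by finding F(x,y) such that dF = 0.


Check exactness: ∂M/∂y = -9x^2 + 4xy and ∂N/∂x = -9x^2 + 4xy; equal, so the equation is exact.
Integrate M with respect to x (treating y as constant): ∫M dx = -3x^3y + x^2y^2 + h(y).
Differentiate w.r.t. y and set equal to N: the x-dependent terms already match, leaving h'(y) = -1 + 4y. Integrate: h(y) = -y + 2y^2.
So F(x,y) = -y - 3x^3y + x^2y^2 + 2y^2.
General solution: -y - 3x^3y + x^2y^2 + 2y^2 = C.


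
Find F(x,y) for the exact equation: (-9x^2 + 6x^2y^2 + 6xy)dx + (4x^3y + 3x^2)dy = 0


Check exactness: ∂M/∂y = 12x^2y + 6x and ∂N/∂x = 12x^2y + 6x; equal, so the equation is exact.
Integrate M with respect to x (treating y as constant): ∫M dx = -3x^3 + 2x^3y^2 + 3x^2y + h(y).
Differentiate w.r.t. y and set equal to N: all terms match, so h'(y) = 0 and h is a constant absorbed into C.
General solution: -3x^3 + 2x^3y^2 + 3x^2y = C.


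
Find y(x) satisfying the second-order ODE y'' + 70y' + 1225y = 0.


Characteristic equation: r² + 70r + 1225 = 0, i.e. (r + 35)² = 0.
Repeated root r = -35; include an x factor for the second linearly independent solution.
General solution: y = (C₁ + C₂x)e^(-35x).


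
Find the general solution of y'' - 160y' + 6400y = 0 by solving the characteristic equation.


Characteristic equation: r² - 160r + 6400 = 0, i.e. (r - 80)² = 0.
Repeated root r = 80; include an x factor for the second linearly independent solution.
General solution: y = (C₁ + C₂x)e^(80x).


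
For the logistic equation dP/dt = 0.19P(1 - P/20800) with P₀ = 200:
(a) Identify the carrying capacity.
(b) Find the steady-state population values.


Logistic ODE dP/dt = 0.19P(1 - P/20800) has equilibria where dP/dt = 0, i.e. P = 0 or P = 20800.
The coefficient (1 - P/K) = 0 when P = K, identifying K = 20800 as the carrying capacity.
(a) K = 20800; (b) equilibria P = 0 and P = 20800.


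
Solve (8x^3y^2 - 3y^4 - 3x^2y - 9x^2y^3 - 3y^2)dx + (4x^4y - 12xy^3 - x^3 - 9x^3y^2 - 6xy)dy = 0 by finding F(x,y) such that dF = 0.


Check exactness: ∂M/∂y = 16x^3y - 12y^3 - 3x^2 - 27x^2y^2 - 6y and ∂N/∂x = 16x^3y - 12y^3 - 3x^2 - 27x^2y^2 - 6y; equal, so the equation is exact.
Integrate M with respect to x (treating y as constant): ∫M dx = 2x^4y^2 - 3xy^4 - x^3y - 3x^3y^3 - 3xy^2 + h(y).
Differentiate w.r.t. y and set equal to N: all terms match, so h'(y) = 0 and h is a constant absorbed into C.
General solution: 2x^4y^2 - 3xy^4 - x^3y - 3x^3y^3 - 3xy^2 = C.


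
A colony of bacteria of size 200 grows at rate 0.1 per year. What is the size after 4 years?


The ODE dP/dt = 0.1P has solution P(t) = P(0)e^(0.1t).
Substitute P(0) = 200 and t = 4: P(4) = 200 e^(0.40) ≈ 298.


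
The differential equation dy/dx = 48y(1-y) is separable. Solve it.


Separate: dy/[y(1-y)] = 48 dx.
Partial fractions: 1/[y(1-y)] = 1/y + 1/(1-y).
Integrate: ln|y/(1-y)| = 48x + C₀.
Solve for y: y = 1/(1 + Ce^(-48x)).


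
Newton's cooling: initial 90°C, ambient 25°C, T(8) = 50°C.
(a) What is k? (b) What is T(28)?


Newton's law: T(t) = T_a + (T₀ - T_a)e^(-kt).
(a) Use T(8) = 50: (50 - 25)/(90 - 25) = e^(-k·8), so k = -ln(0.385)/8 ≈ 0.1194.
(b) Apply k to t = 28: T(28) = 25 + (65)e^(-3.344) ≈ 27.3°C.


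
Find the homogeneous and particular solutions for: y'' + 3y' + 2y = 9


Characteristic roots of r² + 3r + 2 = 0 are -2, -1.
y_h = C₁e^(-2x) + C₂e^(-x).
Constant forcing; try y_p = A. Then 2A = 9 ⇒ A = 9/2.
General solution: y = C₁e^(-2x) + C₂e^(-x) + 9/2.


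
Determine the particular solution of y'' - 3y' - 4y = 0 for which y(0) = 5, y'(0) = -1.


Characteristic roots of r² - 3r - 4 = 0 are -1, 4.
General solution y = c₁ e^(-x) + c₂ e^(4x).
Apply y(0) = 5: c₁ + c₂ = 5. Apply y'(0) = -1: -1 c₁ + 4 c₂ = -1.
Solve: c₁ = 21/5, c₂ = 4/5.
Particular solution: y = (21/5)e^(-x) + (4/5)e^(4x).


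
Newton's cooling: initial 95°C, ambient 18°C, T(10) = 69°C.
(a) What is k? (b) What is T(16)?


Newton's law: T(t) = T_a + (T₀ - T_a)e^(-kt).
(a) Use T(10) = 69: (69 - 18)/(95 - 18) = e^(-k·10), so k = -ln(0.662)/10 ≈ 0.0412.
(b) Apply k to t = 16: T(16) = 18 + (77)e^(-0.659) ≈ 57.8°C.


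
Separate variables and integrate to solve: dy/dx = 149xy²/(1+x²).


Separate: dy/y² = 149x/(1+x²) dx.
Integrate LHS: ∫ dy/y² = -1/y.
Integrate RHS via u = 1+x²: (149/2)ln(1+x²) + C.
Result: -1/y = (149/2)ln(1+x²) + C.


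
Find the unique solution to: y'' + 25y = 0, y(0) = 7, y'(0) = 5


Characteristic roots of r² + 25 = 0 are ±5i, so y = C₁cos(5x) + C₂sin(5x).
Apply y(0) = 7: C₁ = 7. Differentiate and apply y'(0) = 5: 5·C₂ = 5, so C₂ = 1.
Particular solution: y = 7cos(5x) + sin(5x).


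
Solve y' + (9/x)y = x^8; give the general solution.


P(x) = 9/x ⇒ μ = x^9.
(x^9 y)' = x^17 ⇒ x^9 y = x^18/(18) + C.
Solve for y: y = (1/18)x^9 + C/x^9.


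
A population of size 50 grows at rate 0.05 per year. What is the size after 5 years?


The ODE dP/dt = 0.05P has solution P(t) = P(0)e^(0.05t).
Substitute P(0) = 50 and t = 5: P(5) = 50 e^(0.25) ≈ 64.


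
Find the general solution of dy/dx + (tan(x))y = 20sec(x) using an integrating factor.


P(x) = tan(x) ⇒ μ = e^(∫tan(x)dx) = sec(x).
(sec(x) y)' = 20sec²(x) ⇒ sec(x) y = 20tan(x) + C.
Multiply by cos(x): y = 20sin(x) + C·cos(x).


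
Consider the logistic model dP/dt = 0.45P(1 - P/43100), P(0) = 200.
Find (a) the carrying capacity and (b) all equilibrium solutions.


Logistic ODE dP/dt = 0.45P(1 - P/43100) has equilibria where dP/dt = 0, i.e. P = 0 or P = 43100.
The coefficient (1 - P/K) = 0 when P = K, identifying K = 43100 as the carrying capacity.
(a) K = 43100; (b) equilibria P = 0 and P = 43100.


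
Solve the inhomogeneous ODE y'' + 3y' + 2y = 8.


Characteristic roots of r² + 3r + 2 = 0 are -1, -2.
y_h = C₁e^(-x) + C₂e^(-2x).
Constant forcing; try y_p = A. Then 2A = 8 ⇒ A = 4.
General solution: y = C₁e^(-x) + C₂e^(-2x) + 4.


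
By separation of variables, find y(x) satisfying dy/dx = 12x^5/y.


Separate variables: y dy = 12x^5 dx.
Integrate both sides: y²/2 = 2x^6 + C₀.
Multiply by 2: y² = 4x^6 + C.


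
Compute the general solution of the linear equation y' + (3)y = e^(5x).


P(x) = 3 ⇒ μ = e^(3x).
(μ y)' = e^(8x) ⇒ μ y = e^(8x)/8 + C.
Divide by μ: y = (1/8)e^(5x) + Ce^(-3x).


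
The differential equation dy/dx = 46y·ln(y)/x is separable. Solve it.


Separate: dy/[y ln(y)] = 46 dx/x.
Substitute u = ln(y): du/u = 46 dx/x.
Integrate: ln|ln(y)| = 46ln|x| + C₀, hence ln(y) = C·x^46.


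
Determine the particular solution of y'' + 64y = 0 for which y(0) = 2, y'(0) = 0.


Characteristic roots of r² + 64 = 0 are ±8i, so y = C₁cos(8x) + C₂sin(8x).
Apply y(0) = 2: C₁ = 2. Differentiate and apply y'(0) = 0: 8·C₂ = 0, so C₂ = 0.
Particular solution: y = 2cos(8x).


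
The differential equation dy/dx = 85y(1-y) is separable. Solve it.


Separate: dy/[y(1-y)] = 85 dx.
Partial fractions: 1/[y(1-y)] = 1/y + 1/(1-y).
Integrate: ln|y/(1-y)| = 85x + C₀.
Solve for y: y = 1/(1 + Ce^(-85x)).


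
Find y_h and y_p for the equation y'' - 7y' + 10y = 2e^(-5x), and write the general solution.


Characteristic roots of r² - 7r + 10 = 0 are 5, 2.
y_h = C₁e^(5x) + C₂e^(2x).
Forcing exponent -5 is not a characteristic root; try y_p = Ae^(-5x).
Substitute: A·(25 + (-7)·-5 + (10)) = A·70 = 2, so A = 1/35.
General solution: y = C₁e^(5x) + C₂e^(2x) + (1/35)e^(-5x).


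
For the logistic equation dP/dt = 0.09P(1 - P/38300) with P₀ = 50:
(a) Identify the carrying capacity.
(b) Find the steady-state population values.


Logistic ODE dP/dt = 0.09P(1 - P/38300) has equilibria where dP/dt = 0, i.e. P = 0 or P = 38300.
The coefficient (1 - P/K) = 0 when P = K, identifying K = 38300 as the carrying capacity.
(a) K = 38300; (b) equilibria P = 0 and P = 38300.


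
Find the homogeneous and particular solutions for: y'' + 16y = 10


Homogeneous part: r² + 16 = 0 ⇒ r = ±4i, so y_h = C₁cos(4x) + C₂sin(4x).
Try constant y_p = A; plug in: 16A = 10 ⇒ A = 5/8.
General solution: y = C₁cos(4x) + C₂sin(4x) + 5/8.


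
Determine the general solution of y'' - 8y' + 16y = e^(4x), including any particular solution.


Characteristic polynomial (r - 4)² = 0; repeated root r = 4.
y_h = (C₁ + C₂x)e^(4x). Forcing matches the repeated root (resonance), so try y_p = Ax² e^(4x).
Substitute and solve for A: 2A = 1, so A = 1/2.
General solution: y = (C₁ + C₂x + (1/2)x²)e^(4x).


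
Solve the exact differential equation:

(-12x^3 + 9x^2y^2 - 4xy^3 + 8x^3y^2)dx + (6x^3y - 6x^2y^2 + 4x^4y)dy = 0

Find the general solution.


Check exactness: ∂M/∂y = 18x^2y - 12xy^2 + 16x^3y and ∂N/∂x = 18x^2y - 12xy^2 + 16x^3y; equal, so the equation is exact.
Integrate M with respect to x (treating y as constant): ∫M dx = -3x^4 + 3x^3y^2 - 2x^2y^3 + 2x^4y^2 + h(y).
Differentiate w.r.t. y and set equal to N: all terms match, so h'(y) = 0 and h is a constant absorbed into C.
General solution: -3x^4 + 3x^3y^2 - 2x^2y^3 + 2x^4y^2 = C.


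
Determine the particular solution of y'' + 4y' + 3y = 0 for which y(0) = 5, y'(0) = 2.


Characteristic roots of r² + 4r + 3 = 0 are -3, -1.
General solution y = c₁ e^(-3x) + c₂ e^(-x).
Apply y(0) = 5: c₁ + c₂ = 5. Apply y'(0) = 2: -3 c₁ - 1 c₂ = 2.
Solve: c₁ = -7/2, c₂ = 17/2.
Particular solution: y = -(7/2)e^(-3x) + (17/2)e^(-x).


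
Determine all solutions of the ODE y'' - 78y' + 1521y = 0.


Characteristic equation: r² - 78r + 1521 = 0, i.e. (r - 39)² = 0.
Repeated root r = 39; include an x factor for the second linearly independent solution.
General solution: y = (C₁ + C₂x)e^(39x).


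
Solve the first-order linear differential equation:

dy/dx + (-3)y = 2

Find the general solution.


P(x) = -3 ⇒ μ = e^(-3x).
(μ y)' = 2e^(-3x) ⇒ μ y = -(2/3)e^(-3x) + C.
Divide by μ: y = -2/3 + Ce^(3x).


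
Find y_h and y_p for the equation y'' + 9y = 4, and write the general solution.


Homogeneous part: r² + 9 = 0 ⇒ r = ±3i, so y_h = C₁cos(3x) + C₂sin(3x).
Try constant y_p = A; plug in: 9A = 4 ⇒ A = 4/9.
General solution: y = C₁cos(3x) + C₂sin(3x) + 4/9.


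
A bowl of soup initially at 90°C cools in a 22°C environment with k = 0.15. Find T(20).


Newton's law: dT/dt = -k(T - T_a) has solution T(t) = T_a + (T₀ - T_a)e^(-kt).
Plug in T_a = 22, T₀ = 90, k = 0.15, t = 20: T(20) = 22 + (68)e^(-3.00) ≈ 25.4°C.


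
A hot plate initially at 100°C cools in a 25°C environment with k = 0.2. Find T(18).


Newton's law: dT/dt = -k(T - T_a) has solution T(t) = T_a + (T₀ - T_a)e^(-kt).
Plug in T_a = 25, T₀ = 100, k = 0.2, t = 18: T(18) = 25 + (75)e^(-3.60) ≈ 27.0°C.


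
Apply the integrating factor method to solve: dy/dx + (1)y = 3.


P(x) = 1, Q(x) = 3; integrating factor μ = e^(x).
(μ y)' = 3e^(x) ⇒ μ y = 3e^(x) + C.
Divide by μ: y = 3 + Ce^(-x).


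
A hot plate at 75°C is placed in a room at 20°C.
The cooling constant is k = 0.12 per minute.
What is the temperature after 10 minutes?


Newton's law: dT/dt = -k(T - T_a) has solution T(t) = T_a + (T₀ - T_a)e^(-kt).
Plug in T_a = 20, T₀ = 75, k = 0.12, t = 10: T(10) = 20 + (55)e^(-1.20) ≈ 36.6°C.


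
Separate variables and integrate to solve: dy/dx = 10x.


Integrate both sides with respect to x: y = ∫ 10x dx = 5x^2 + C.


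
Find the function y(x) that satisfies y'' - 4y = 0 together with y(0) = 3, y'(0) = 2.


Characteristic roots of r² - 4 = 0 are 2, -2.
General solution y = c₁ e^(2x) + c₂ e^(-2x).
Apply y(0) = 3: c₁ + c₂ = 3. Apply y'(0) = 2: 2 c₁ - 2 c₂ = 2.
Solve: c₁ = 2, c₂ = 1.
Particular solution: y = 2e^(2x) + e^(-2x).


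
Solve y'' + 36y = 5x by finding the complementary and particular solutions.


Homogeneous: r² + 36 = 0 ⇒ r = ±6i, y_h = C₁cos(6x) + C₂sin(6x).
Polynomial forcing; try y_p = Ax + B. Then y_p'' + 36 y_p = 36(Ax + B) = 5x, so B = 0 and A = 5/36.
General solution: y = C₁cos(6x) + C₂sin(6x) + (5/36)x.


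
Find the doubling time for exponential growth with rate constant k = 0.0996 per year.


Exponential growth: P(t) = P₀ e^(0.0996t). Set P(t)/P₀ = 2: e^(0.0996t) = 2.
Solve: t = ln(2)/0.0996 ≈ 6.96 years.


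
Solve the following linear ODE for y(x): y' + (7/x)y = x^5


P(x) = 7/x ⇒ μ = x^7.
(x^7 y)' = x^7·x^5 = x^12.
Integrate: x^7 y = x^13/(13) + C.
Solve for y: y = (1/13)x^6 + C/x^7.


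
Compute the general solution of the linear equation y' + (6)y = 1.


P(x) = 6, Q(x) = 1; integrating factor μ = e^(6x).
(μ y)' = e^(6x) ⇒ μ y = (1/6)e^(6x) + C.
Divide by μ: y = 1/6 + Ce^(-6x).


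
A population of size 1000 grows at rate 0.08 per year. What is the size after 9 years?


The ODE dP/dt = 0.08P has solution P(t) = P(0)e^(0.08t).
Substitute P(0) = 1000 and t = 9: P(9) = 1000 e^(0.72) ≈ 2054.


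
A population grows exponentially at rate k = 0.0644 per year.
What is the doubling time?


Exponential growth: P(t) = P₀ e^(0.0644t). Set P(t)/P₀ = 2: e^(0.0644t) = 2.
Solve: t = ln(2)/0.0644 ≈ 10.76 years.


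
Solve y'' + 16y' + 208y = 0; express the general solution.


Characteristic equation: r² + 16r + 208 = 0.
Discriminant is negative; roots r = -8 ± 12i (complex conjugate pair).
General solution uses e^(α x)(C₁ cos(β x) + C₂ sin(β x)): y = e^(-8x)(C₁cos(12x) + C₂sin(12x)).


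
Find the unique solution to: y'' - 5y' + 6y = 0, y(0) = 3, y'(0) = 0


Characteristic roots of r² - 5r + 6 = 0 are 2, 3.
General solution y = c₁ e^(2x) + c₂ e^(3x).
Apply y(0) = 3: c₁ + c₂ = 3. Apply y'(0) = 0: 2 c₁ + 3 c₂ = 0.
Solve: c₁ = 9, c₂ = -6.
Particular solution: y = 9e^(2x) - 6e^(3x).


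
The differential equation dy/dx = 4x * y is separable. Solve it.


Separate variables: dy/y = 4x dx.
Integrate: ln|y| = 2x^2 + C₀.
Exponentiate: y = Ce^(2x^2).


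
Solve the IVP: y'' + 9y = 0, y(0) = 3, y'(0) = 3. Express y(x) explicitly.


Characteristic roots of r² + 9 = 0 are ±3i, so y = C₁cos(3x) + C₂sin(3x).
Apply y(0) = 3: C₁ = 3. Differentiate and apply y'(0) = 3: 3·C₂ = 3, so C₂ = 1.
Particular solution: y = 3cos(3x) + sin(3x).


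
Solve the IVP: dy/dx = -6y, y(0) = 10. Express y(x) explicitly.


General solution of y' = -6y is y = Ce^(-6x).
Apply y(0) = 10: C = 10.
Particular solution: y = 10e^(-6x).


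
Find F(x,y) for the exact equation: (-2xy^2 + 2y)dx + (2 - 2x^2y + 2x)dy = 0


Check exactness: ∂M/∂y = -4xy + 2 and ∂N/∂x = -4xy + 2; equal, so the equation is exact.
Integrate M with respect to x (treating y as constant): ∫M dx = -x^2y^2 + 2xy + h(y).
Differentiate w.r.t. y and set equal to N: the x-dependent terms already match, leaving h'(y) = 2. Integrate: h(y) = 2y.
So F(x,y) = 2y - x^2y^2 + 2xy.
General solution: 2y - x^2y^2 + 2xy = C.


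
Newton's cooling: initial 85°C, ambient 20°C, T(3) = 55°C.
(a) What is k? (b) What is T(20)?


Newton's law: T(t) = T_a + (T₀ - T_a)e^(-kt).
(a) Use T(3) = 55: (55 - 20)/(85 - 20) = e^(-k·3), so k = -ln(0.538)/3 ≈ 0.2063.
(b) Apply k to t = 20: T(20) = 20 + (65)e^(-4.127) ≈ 21.0°C.


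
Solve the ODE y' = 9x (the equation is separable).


Integrate both sides with respect to x: y = ∫ 9x dx = (9/2)x^2 + C.


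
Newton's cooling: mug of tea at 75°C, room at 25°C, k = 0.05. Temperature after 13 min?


Newton's law: dT/dt = -k(T - T_a) has solution T(t) = T_a + (T₀ - T_a)e^(-kt).
Plug in T_a = 25, T₀ = 75, k = 0.05, t = 13: T(13) = 25 + (50)e^(-0.65) ≈ 51.1°C.


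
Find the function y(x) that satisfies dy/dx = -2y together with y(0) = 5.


General solution of y' = -2y is y = Ce^(-2x).
Apply y(0) = 5: C = 5.
Particular solution: y = 5e^(-2x).


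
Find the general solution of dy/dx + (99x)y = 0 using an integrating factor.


P(x) = 99x ⇒ μ = e^((99/2)x²).
Q(x) = 0 so μ y is constant: y = Ce^(-(99/2)x²).


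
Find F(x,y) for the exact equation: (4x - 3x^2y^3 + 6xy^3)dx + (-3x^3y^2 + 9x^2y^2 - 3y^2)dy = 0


Check exactness: ∂M/∂y = -9x^2y^2 + 18xy^2 and ∂N/∂x = -9x^2y^2 + 18xy^2; equal, so the equation is exact.
Integrate M with respect to x (treating y as constant): ∫M dx = 2x^2 - x^3y^3 + 3x^2y^3 + h(y).
Differentiate w.r.t. y and set equal to N: the x-dependent terms already match, leaving h'(y) = -3y^2. Integrate: h(y) = -y^3.
So F(x,y) = 2x^2 - x^3y^3 + 3x^2y^3 - y^3.
General solution: 2x^2 - x^3y^3 + 3x^2y^3 - y^3 = C.


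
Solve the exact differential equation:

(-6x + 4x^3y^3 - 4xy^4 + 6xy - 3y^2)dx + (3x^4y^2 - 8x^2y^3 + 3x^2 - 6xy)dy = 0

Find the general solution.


Check exactness: ∂M/∂y = 12x^3y^2 - 16xy^3 + 6x - 6y and ∂N/∂x = 12x^3y^2 - 16xy^3 + 6x - 6y; equal, so the equation is exact.
Integrate M with respect to x (treating y as constant): ∫M dx = -3x^2 + x^4y^3 - 2x^2y^4 + 3x^2y - 3xy^2 + h(y).
Differentiate w.r.t. y and set equal to N: all terms match, so h'(y) = 0 and h is a constant absorbed into C.
General solution: -3x^2 + x^4y^3 - 2x^2y^4 + 3x^2y - 3xy^2 = C.


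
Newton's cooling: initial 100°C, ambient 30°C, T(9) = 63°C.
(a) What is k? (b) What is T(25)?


Newton's law: T(t) = T_a + (T₀ - T_a)e^(-kt).
(a) Use T(9) = 63: (63 - 30)/(100 - 30) = e^(-k·9), so k = -ln(0.471)/9 ≈ 0.0836.
(b) Apply k to t = 25: T(25) = 30 + (70)e^(-2.089) ≈ 38.7°C.


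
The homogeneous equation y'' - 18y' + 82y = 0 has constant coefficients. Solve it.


Characteristic equation: r² - 18r + 82 = 0.
Discriminant is negative; roots r = 9 ± 1i (complex conjugate pair).
General solution uses e^(α x)(C₁ cos(β x) + C₂ sin(β x)): y = e^(9x)(C₁cos(x) + C₂sin(x)).


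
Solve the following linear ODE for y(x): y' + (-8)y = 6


P(x) = -8 ⇒ μ = e^(-8x).
(μ y)' = 6e^(-8x) ⇒ μ y = -(3/4)e^(-8x) + C.
Divide by μ: y = -3/4 + Ce^(8x).


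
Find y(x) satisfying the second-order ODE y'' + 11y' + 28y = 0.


Characteristic equation: r² + 11r + 28 = 0.
Factor: (r + 7)(r + 4) = 0 ⇒ r = -7, -4 (distinct real).
General solution: y = C₁e^(-7x) + C₂e^(-4x).


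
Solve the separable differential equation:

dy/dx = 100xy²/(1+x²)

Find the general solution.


Separate: dy/y² = 100x/(1+x²) dx.
Integrate LHS: ∫ dy/y² = -1/y.
Integrate RHS via u = 1+x²: 50ln(1+x²) + C.
Result: -1/y = 50ln(1+x²) + C.


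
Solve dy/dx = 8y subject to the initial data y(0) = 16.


General solution of y' = 8y is y = Ce^(8x).
Apply y(0) = 16: C = 16.
Particular solution: y = 16e^(8x).


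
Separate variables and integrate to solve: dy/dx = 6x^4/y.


Separate variables: y dy = 6x^4 dx.
Integrate both sides: y²/2 = (6/5)x^5 + C₀.
Multiply by 2: y² = (12/5)x^5 + C.


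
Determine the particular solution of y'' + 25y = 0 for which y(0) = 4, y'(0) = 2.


Characteristic roots of r² + 25 = 0 are ±5i, so y = C₁cos(5x) + C₂sin(5x).
Apply y(0) = 4: C₁ = 4. Differentiate and apply y'(0) = 2: 5·C₂ = 2, so C₂ = 2/5.
Particular solution: y = 4cos(5x) + (2/5)sin(5x).


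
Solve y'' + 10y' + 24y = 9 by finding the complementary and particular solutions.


Characteristic roots of r² + 10r + 24 = 0 are -4, -6.
y_h = C₁e^(-4x) + C₂e^(-6x).
Constant forcing; try y_p = A. Then 24A = 9 ⇒ A = 3/8.
General solution: y = C₁e^(-4x) + C₂e^(-6x) + 3/8.


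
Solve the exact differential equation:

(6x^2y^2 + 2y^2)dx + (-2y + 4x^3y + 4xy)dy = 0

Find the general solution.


Check exactness: ∂M/∂y = 12x^2y + 4y and ∂N/∂x = 12x^2y + 4y; equal, so the equation is exact.
Integrate M with respect to x (treating y as constant): ∫M dx = 2x^3y^2 + 2xy^2 + h(y).
Differentiate w.r.t. y and set equal to N: the x-dependent terms already match, leaving h'(y) = -2y. Integrate: h(y) = -y^2.
So F(x,y) = -y^2 + 2x^3y^2 + 2xy^2.
General solution: -y^2 + 2x^3y^2 + 2xy^2 = C.


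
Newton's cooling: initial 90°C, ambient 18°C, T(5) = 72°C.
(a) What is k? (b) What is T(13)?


Newton's law: T(t) = T_a + (T₀ - T_a)e^(-kt).
(a) Use T(5) = 72: (72 - 18)/(90 - 18) = e^(-k·5), so k = -ln(0.750)/5 ≈ 0.0575.
(b) Apply k to t = 13: T(13) = 18 + (72)e^(-0.748) ≈ 52.1°C.


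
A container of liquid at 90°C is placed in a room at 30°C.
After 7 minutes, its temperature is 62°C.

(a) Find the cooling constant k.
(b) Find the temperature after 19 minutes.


Newton's law: T(t) = T_a + (T₀ - T_a)e^(-kt).
(a) Use T(7) = 62: (62 - 30)/(90 - 30) = e^(-k·7), so k = -ln(0.533)/7 ≈ 0.0898.
(b) Apply k to t = 19: T(19) = 30 + (60)e^(-1.706) ≈ 40.9°C.


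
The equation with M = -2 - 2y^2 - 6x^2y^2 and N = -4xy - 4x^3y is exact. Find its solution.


Check exactness: ∂M/∂y = -4y - 12x^2y and ∂N/∂x = -4y - 12x^2y; equal, so the equation is exact.
Integrate M with respect to x (treating y as constant): ∫M dx = -2x - 2xy^2 - 2x^3y^2 + h(y).
Differentiate w.r.t. y and set equal to N: all terms match, so h'(y) = 0 and h is a constant absorbed into C.
General solution: -2x - 2xy^2 - 2x^3y^2 = C.


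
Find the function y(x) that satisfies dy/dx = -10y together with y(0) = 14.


General solution of y' = -10y is y = Ce^(-10x).
Apply y(0) = 14: C = 14.
Particular solution: y = 14e^(-10x).


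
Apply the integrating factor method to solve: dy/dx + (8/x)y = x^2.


P(x) = 8/x ⇒ μ = x^8.
(x^8 y)' = x^8·x^2 = x^10.
Integrate: x^8 y = x^11/(11) + C.
Solve for y: y = (1/11)x^3 + C/x^8.


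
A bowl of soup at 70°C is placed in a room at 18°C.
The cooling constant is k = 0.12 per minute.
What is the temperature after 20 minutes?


Newton's law: dT/dt = -k(T - T_a) has solution T(t) = T_a + (T₀ - T_a)e^(-kt).
Plug in T_a = 18, T₀ = 70, k = 0.12, t = 20: T(20) = 18 + (52)e^(-2.40) ≈ 22.7°C.


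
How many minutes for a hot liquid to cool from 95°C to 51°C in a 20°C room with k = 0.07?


From T(t) = T_a + (T₀ - T_a)e^(-kt), set T(t) = 51:
(51 - 20) / (95 - 20) = e^(-0.07t), so t = -ln(0.413)/0.07 ≈ 12.6 minutes.


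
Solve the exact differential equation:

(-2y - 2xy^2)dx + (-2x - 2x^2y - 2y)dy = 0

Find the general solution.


Check exactness: ∂M/∂y = -2 - 4xy and ∂N/∂x = -2 - 4xy; equal, so the equation is exact.
Integrate M with respect to x (treating y as constant): ∫M dx = -2xy - x^2y^2 + h(y).
Differentiate w.r.t. y and set equal to N: the x-dependent terms already match, leaving h'(y) = -2y. Integrate: h(y) = -y^2.
So F(x,y) = -2xy - x^2y^2 - y^2.
General solution: -2xy - x^2y^2 - y^2 = C.


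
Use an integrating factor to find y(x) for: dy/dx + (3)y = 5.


P(x) = 3, Q(x) = 5; integrating factor μ = e^(3x).
(μ y)' = 5e^(3x) ⇒ μ y = (5/3)e^(3x) + C.
Divide by μ: y = 5/3 + Ce^(-3x).


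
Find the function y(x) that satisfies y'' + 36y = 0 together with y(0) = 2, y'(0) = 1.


Characteristic roots of r² + 36 = 0 are ±6i, so y = C₁cos(6x) + C₂sin(6x).
Apply y(0) = 2: C₁ = 2. Differentiate and apply y'(0) = 1: 6·C₂ = 1, so C₂ = 1/6.
Particular solution: y = 2cos(6x) + (1/6)sin(6x).


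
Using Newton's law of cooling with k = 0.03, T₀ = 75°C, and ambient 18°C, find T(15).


Newton's law: dT/dt = -k(T - T_a) has solution T(t) = T_a + (T₀ - T_a)e^(-kt).
Plug in T_a = 18, T₀ = 75, k = 0.03, t = 15: T(15) = 18 + (57)e^(-0.45) ≈ 54.3°C.


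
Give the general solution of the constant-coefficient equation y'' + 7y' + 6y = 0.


Characteristic equation: r² + 7r + 6 = 0.
Factor: (r + 6)(r + 1) = 0 ⇒ r = -6, -1 (distinct real).
General solution: y = C₁e^(-6x) + C₂e^(-x).


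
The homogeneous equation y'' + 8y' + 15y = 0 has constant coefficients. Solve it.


Characteristic equation: r² + 8r + 15 = 0.
Factor: (r + 5)(r + 3) = 0 ⇒ r = -5, -3 (distinct real).
General solution: y = C₁e^(-5x) + C₂e^(-3x).


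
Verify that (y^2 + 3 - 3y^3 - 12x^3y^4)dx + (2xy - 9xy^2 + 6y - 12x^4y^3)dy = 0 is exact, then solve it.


Check exactness: ∂M/∂y = 2y - 9y^2 - 48x^3y^3 and ∂N/∂x = 2y - 9y^2 - 48x^3y^3; equal, so the equation is exact.
Integrate M with respect to x (treating y as constant): ∫M dx = xy^2 + 3x - 3xy^3 - 3x^4y^4 + h(y).
Differentiate w.r.t. y and set equal to N: the x-dependent terms already match, leaving h'(y) = 6y. Integrate: h(y) = 3y^2.
So F(x,y) = xy^2 + 3x - 3xy^3 + 3y^2 - 3x^4y^4.
General solution: xy^2 + 3x - 3xy^3 + 3y^2 - 3x^4y^4 = C.


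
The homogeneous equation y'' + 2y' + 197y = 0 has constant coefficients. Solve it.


Characteristic equation: r² + 2r + 197 = 0.
Discriminant is negative; roots r = -1 ± 14i (complex conjugate pair).
General solution uses e^(α x)(C₁ cos(β x) + C₂ sin(β x)): y = e^(-x)(C₁cos(14x) + C₂sin(14x)).


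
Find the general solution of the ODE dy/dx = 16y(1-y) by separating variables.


Separate: dy/[y(1-y)] = 16 dx.
Partial fractions: 1/[y(1-y)] = 1/y + 1/(1-y).
Integrate: ln|y/(1-y)| = 16x + C₀.
Solve for y: y = 1/(1 + Ce^(-16x)).


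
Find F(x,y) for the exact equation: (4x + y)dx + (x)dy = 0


Check exactness: ∂M/∂y = 1 and ∂N/∂x = 1; equal, so the equation is exact.
Integrate M with respect to x (treating y as constant): ∫M dx = 2x^2 + xy + h(y).
Differentiate w.r.t. y and set equal to N: all terms match, so h'(y) = 0 and h is a constant absorbed into C.
General solution: 2x^2 + xy = C.


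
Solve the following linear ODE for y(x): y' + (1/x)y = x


P(x) = 1/x ⇒ μ = x^1.
(x^1 y)' = x^1·x^1 = x^2.
Integrate: x^1 y = x^3/(3) + C.
Solve for y: y = (1/3)x^2 + C/x^1.


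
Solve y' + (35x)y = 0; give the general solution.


P(x) = 35x ⇒ μ = e^((35/2)x²).
Q(x) = 0 so μ y is constant: y = Ce^(-(35/2)x²).


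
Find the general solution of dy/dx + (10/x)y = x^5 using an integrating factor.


P(x) = 10/x ⇒ μ = x^10.
(x^10 y)' = x^15 ⇒ x^10 y = x^16/(16) + C.
Solve for y: y = (1/16)x^6 + C/x^10.


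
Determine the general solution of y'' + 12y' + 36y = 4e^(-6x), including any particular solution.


Characteristic polynomial (r + 6)² = 0; repeated root r = -6.
y_h = (C₁ + C₂x)e^(-6x). Forcing matches the repeated root (resonance), so try y_p = Ax² e^(-6x).
Substitute and solve for A: 2A = 4, so A = 2.
General solution: y = (C₁ + C₂x + 2x²)e^(-6x).


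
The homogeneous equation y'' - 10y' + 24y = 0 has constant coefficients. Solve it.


Characteristic equation: r² - 10r + 24 = 0.
Factor: (r - 4)(r - 6) = 0 ⇒ r = 4, 6 (distinct real).
General solution: y = C₁e^(4x) + C₂e^(6x).


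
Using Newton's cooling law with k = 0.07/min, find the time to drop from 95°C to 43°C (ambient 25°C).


From T(t) = T_a + (T₀ - T_a)e^(-kt), set T(t) = 43:
(43 - 25) / (95 - 25) = e^(-0.07t), so t = -ln(0.257)/0.07 ≈ 19.4 minutes.


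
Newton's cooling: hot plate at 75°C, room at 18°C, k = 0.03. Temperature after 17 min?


Newton's law: dT/dt = -k(T - T_a) has solution T(t) = T_a + (T₀ - T_a)e^(-kt).
Plug in T_a = 18, T₀ = 75, k = 0.03, t = 17: T(17) = 18 + (57)e^(-0.51) ≈ 52.2°C.


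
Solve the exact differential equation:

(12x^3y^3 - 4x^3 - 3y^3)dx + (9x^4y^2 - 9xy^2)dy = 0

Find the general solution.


Check exactness: ∂M/∂y = 36x^3y^2 - 9y^2 and ∂N/∂x = 36x^3y^2 - 9y^2; equal, so the equation is exact.
Integrate M with respect to x (treating y as constant): ∫M dx = 3x^4y^3 - x^4 - 3xy^3 + h(y).
Differentiate w.r.t. y and set equal to N: all terms match, so h'(y) = 0 and h is a constant absorbed into C.
General solution: 3x^4y^3 - x^4 - 3xy^3 = C.


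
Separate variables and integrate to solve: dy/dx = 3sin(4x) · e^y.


Separate: e^(-y) dy = 3sin(4x) dx.
Integrate: -e^(-y) = -(3/4)cos(4x) + C₀.
Rearrange: e^(-y) = (3/4)cos(4x) + C.


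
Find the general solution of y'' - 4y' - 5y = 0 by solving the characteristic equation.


Characteristic equation: r² - 4r - 5 = 0.
Factor: (r - 5)(r + 1) = 0 ⇒ r = 5, -1 (distinct real).
General solution: y = C₁e^(5x) + C₂e^(-x).


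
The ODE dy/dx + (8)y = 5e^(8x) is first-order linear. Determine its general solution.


P(x) = 8 ⇒ μ = e^(8x).
(μ y)' = 5e^(16x) ⇒ μ y = (5/16)e^(16x) + C.
Divide by μ: y = (5/16)e^(8x) + Ce^(-8x).
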